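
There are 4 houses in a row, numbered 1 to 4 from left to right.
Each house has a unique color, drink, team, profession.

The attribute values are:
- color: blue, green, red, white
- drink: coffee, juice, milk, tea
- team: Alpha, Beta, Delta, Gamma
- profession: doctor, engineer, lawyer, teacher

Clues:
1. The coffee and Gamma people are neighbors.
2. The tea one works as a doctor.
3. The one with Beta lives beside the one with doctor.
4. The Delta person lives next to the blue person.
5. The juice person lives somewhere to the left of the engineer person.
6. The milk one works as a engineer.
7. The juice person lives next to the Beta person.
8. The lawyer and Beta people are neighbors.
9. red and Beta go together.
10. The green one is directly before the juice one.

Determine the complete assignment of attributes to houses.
Solution:

House | Color | Drink | Team | Profession
-----------------------------------------
  1   | green | coffee | Delta | teacher
  2   | blue | juice | Gamma | lawyer
  3   | red | milk | Beta | engineer
  4   | white | tea | Alpha | doctor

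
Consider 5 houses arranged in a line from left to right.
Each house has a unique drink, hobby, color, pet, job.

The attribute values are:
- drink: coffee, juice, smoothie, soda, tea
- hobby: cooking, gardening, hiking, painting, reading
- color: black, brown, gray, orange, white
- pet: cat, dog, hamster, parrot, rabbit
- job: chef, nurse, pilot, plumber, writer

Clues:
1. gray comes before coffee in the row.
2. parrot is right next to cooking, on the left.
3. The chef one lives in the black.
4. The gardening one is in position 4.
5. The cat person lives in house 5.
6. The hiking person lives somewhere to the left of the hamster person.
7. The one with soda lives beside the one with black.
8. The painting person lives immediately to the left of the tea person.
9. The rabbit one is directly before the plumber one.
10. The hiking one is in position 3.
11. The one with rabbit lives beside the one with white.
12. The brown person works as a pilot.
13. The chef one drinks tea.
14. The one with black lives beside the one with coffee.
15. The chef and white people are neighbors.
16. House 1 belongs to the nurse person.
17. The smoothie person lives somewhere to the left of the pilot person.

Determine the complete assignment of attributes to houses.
Solution:

House | Drink | Hobby | Color | Pet | Job
-----------------------------------------
  1   | soda | painting | gray | parrot | nurse
  2   | tea | cooking | black | rabbit | chef
  3   | coffee | hiking | white | dog | plumber
  4   | smoothie | gardening | orange | hamster | writer
  5   | juice | reading | brown | cat | pilot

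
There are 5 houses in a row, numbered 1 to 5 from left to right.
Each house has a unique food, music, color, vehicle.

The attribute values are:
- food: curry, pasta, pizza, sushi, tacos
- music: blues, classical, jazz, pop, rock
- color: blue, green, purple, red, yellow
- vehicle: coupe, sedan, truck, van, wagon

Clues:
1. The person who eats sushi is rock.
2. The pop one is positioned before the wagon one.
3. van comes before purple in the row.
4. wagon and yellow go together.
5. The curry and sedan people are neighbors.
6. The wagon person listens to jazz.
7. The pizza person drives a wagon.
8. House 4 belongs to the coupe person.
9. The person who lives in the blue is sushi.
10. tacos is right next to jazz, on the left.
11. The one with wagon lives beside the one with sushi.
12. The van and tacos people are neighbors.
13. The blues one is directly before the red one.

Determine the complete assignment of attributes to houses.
Solution:

House | Food | Music | Color | Vehicle
--------------------------------------
  1   | curry | blues | green | van
  2   | tacos | pop | red | sedan
  3   | pizza | jazz | yellow | wagon
  4   | sushi | rock | blue | coupe
  5   | pasta | classical | purple | truck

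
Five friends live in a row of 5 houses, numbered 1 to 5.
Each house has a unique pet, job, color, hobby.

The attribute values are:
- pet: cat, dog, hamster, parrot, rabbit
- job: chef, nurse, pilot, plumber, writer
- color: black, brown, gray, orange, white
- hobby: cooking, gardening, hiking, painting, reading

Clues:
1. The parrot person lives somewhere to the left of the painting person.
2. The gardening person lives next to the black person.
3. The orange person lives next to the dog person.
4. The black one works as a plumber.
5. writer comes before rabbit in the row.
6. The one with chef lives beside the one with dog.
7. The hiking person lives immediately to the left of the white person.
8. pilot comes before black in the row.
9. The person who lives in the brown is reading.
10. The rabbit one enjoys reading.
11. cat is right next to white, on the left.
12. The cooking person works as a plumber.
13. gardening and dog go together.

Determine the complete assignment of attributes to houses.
Solution:

House | Pet | Job | Color | Hobby
---------------------------------
  1   | cat | chef | orange | hiking
  2   | dog | pilot | white | gardening
  3   | parrot | plumber | black | cooking
  4   | hamster | writer | gray | painting
  5   | rabbit | nurse | brown | reading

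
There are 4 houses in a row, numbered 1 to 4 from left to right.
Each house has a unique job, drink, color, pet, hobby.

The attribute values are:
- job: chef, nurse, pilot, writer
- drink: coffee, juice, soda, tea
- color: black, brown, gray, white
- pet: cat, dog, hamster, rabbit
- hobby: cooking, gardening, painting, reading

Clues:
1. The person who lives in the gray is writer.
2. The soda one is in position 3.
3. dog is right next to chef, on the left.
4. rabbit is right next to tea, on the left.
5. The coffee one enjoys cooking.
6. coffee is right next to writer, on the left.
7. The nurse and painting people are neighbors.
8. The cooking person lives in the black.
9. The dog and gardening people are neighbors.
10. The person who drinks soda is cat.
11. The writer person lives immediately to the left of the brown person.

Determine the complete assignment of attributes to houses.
Solution:

House | Job | Drink | Color | Pet | Hobby
-----------------------------------------
  1   | nurse | coffee | black | rabbit | cooking
  2   | writer | tea | gray | dog | painting
  3   | chef | soda | brown | cat | gardening
  4   | pilot | juice | white | hamster | reading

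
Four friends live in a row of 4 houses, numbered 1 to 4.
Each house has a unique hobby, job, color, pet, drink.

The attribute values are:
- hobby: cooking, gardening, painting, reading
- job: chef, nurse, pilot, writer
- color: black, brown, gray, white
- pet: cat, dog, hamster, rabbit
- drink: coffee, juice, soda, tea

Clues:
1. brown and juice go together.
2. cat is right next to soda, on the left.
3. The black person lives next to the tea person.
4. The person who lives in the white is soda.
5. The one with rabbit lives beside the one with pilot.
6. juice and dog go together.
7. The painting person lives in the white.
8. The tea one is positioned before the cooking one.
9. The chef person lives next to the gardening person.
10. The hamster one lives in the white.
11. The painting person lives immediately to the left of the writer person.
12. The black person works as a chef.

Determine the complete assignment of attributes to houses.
Solution:

House | Hobby | Job | Color | Pet | Drink
-----------------------------------------
  1   | reading | chef | black | rabbit | coffee
  2   | gardening | pilot | gray | cat | tea
  3   | painting | nurse | white | hamster | soda
  4   | cooking | writer | brown | dog | juice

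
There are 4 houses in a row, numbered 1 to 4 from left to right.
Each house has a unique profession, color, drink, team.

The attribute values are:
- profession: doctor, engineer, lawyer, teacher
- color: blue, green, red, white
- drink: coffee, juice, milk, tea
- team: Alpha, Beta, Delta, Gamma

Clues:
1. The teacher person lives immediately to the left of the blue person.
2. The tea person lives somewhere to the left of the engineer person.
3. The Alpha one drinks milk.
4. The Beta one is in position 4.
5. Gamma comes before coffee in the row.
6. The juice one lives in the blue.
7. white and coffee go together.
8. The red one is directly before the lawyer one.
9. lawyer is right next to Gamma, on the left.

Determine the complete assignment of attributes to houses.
Solution:

House | Profession | Color | Drink | Team
-----------------------------------------
  1   | teacher | red | milk | Alpha
  2   | lawyer | blue | juice | Delta
  3   | doctor | green | tea | Gamma
  4   | engineer | white | coffee | Beta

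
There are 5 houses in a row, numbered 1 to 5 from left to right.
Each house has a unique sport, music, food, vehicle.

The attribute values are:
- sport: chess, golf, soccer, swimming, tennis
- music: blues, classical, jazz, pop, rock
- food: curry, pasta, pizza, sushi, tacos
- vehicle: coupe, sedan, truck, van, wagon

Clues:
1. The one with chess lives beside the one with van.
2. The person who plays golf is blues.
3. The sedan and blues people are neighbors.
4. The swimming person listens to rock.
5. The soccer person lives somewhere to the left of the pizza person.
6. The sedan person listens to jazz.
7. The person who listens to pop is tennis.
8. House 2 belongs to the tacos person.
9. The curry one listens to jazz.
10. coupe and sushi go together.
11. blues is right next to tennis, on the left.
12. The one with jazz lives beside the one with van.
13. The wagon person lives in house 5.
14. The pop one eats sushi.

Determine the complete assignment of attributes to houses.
Solution:

House | Sport | Music | Food | Vehicle
--------------------------------------
  1   | chess | jazz | curry | sedan
  2   | golf | blues | tacos | van
  3   | tennis | pop | sushi | coupe
  4   | soccer | classical | pasta | truck
  5   | swimming | rock | pizza | wagon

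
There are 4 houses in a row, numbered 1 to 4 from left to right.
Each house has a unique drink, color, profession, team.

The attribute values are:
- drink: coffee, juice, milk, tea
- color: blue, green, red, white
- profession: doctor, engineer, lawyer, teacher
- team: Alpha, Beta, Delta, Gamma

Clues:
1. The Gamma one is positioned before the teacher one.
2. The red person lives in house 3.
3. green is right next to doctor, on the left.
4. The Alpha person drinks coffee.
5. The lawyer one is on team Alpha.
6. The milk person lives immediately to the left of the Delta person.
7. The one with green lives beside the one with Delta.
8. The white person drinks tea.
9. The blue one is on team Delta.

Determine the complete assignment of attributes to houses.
Solution:

House | Drink | Color | Profession | Team
-----------------------------------------
  1   | milk | green | engineer | Gamma
  2   | juice | blue | doctor | Delta
  3   | coffee | red | lawyer | Alpha
  4   | tea | white | teacher | Beta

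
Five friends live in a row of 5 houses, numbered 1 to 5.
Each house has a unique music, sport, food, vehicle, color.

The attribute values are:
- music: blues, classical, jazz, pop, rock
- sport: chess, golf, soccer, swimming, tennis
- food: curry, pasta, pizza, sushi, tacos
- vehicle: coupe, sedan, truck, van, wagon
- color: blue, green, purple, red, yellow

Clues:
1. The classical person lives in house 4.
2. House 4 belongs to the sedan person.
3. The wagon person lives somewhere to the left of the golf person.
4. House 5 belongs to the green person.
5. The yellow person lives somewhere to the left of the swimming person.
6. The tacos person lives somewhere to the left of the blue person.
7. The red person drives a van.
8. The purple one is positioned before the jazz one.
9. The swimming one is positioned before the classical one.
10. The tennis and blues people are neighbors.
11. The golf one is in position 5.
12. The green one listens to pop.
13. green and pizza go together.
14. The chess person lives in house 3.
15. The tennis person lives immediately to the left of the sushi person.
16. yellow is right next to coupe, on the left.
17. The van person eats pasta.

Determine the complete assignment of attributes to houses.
Solution:

House | Music | Sport | Food | Vehicle | Color
----------------------------------------------
  1   | rock | tennis | tacos | wagon | yellow
  2   | blues | swimming | sushi | coupe | purple
  3   | jazz | chess | pasta | van | red
  4   | classical | soccer | curry | sedan | blue
  5   | pop | golf | pizza | truck | green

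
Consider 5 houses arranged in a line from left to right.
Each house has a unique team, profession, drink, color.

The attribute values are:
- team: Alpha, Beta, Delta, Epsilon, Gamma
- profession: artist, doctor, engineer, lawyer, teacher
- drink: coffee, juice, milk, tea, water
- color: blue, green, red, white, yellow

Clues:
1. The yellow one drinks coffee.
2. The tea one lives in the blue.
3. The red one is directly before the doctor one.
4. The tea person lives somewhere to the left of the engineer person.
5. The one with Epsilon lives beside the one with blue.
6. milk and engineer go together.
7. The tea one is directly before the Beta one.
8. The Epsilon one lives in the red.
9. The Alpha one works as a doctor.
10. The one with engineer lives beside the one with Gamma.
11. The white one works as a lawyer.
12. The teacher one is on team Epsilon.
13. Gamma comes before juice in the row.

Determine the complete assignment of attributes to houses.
Solution:

House | Team | Profession | Drink | Color
-----------------------------------------
  1   | Epsilon | teacher | water | red
  2   | Alpha | doctor | tea | blue
  3   | Beta | engineer | milk | green
  4   | Gamma | artist | coffee | yellow
  5   | Delta | lawyer | juice | white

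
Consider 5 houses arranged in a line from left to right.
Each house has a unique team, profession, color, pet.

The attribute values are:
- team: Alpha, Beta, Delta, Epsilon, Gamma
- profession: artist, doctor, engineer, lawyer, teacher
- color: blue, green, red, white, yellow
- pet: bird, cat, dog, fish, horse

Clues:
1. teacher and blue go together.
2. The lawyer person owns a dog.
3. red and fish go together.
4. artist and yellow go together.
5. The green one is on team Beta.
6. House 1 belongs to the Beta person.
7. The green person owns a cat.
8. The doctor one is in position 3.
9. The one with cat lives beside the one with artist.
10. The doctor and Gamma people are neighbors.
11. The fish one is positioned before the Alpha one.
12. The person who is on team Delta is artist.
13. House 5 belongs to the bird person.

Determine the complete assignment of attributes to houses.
Solution:

House | Team | Profession | Color | Pet
---------------------------------------
  1   | Beta | engineer | green | cat
  2   | Delta | artist | yellow | horse
  3   | Epsilon | doctor | red | fish
  4   | Gamma | lawyer | white | dog
  5   | Alpha | teacher | blue | bird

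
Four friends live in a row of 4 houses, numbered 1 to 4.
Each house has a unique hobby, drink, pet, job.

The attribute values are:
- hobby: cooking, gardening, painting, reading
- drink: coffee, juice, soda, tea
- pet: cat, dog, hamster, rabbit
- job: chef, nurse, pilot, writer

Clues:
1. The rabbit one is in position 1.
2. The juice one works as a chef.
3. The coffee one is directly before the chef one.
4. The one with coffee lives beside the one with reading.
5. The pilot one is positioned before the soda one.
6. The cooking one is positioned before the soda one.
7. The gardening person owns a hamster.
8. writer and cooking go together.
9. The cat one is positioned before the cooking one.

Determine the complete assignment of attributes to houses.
Solution:

House | Hobby | Drink | Pet | Job
---------------------------------
  1   | painting | coffee | rabbit | pilot
  2   | reading | juice | cat | chef
  3   | cooking | tea | dog | writer
  4   | gardening | soda | hamster | nurse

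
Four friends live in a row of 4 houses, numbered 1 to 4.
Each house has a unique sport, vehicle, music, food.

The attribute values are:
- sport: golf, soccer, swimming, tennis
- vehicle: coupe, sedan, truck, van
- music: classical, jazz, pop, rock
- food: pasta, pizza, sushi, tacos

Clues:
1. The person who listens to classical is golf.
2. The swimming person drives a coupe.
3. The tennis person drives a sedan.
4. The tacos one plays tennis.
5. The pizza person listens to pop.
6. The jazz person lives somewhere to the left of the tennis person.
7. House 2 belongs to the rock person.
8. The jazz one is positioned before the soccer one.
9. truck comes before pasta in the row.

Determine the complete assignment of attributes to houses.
Solution:

House | Sport | Vehicle | Music | Food
--------------------------------------
  1   | swimming | coupe | jazz | sushi
  2   | tennis | sedan | rock | tacos
  3   | soccer | truck | pop | pizza
  4   | golf | van | classical | pasta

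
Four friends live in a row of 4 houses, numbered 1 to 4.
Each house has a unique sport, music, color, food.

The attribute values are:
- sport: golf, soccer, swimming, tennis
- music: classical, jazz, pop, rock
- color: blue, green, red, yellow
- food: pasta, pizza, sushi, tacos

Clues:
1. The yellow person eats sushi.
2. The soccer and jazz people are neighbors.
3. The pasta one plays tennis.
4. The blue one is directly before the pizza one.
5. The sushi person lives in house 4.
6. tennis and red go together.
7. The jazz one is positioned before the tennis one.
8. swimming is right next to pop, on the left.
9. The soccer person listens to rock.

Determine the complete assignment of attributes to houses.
Solution:

House | Sport | Music | Color | Food
------------------------------------
  1   | soccer | rock | blue | tacos
  2   | swimming | jazz | green | pizza
  3   | tennis | pop | red | pasta
  4   | golf | classical | yellow | sushi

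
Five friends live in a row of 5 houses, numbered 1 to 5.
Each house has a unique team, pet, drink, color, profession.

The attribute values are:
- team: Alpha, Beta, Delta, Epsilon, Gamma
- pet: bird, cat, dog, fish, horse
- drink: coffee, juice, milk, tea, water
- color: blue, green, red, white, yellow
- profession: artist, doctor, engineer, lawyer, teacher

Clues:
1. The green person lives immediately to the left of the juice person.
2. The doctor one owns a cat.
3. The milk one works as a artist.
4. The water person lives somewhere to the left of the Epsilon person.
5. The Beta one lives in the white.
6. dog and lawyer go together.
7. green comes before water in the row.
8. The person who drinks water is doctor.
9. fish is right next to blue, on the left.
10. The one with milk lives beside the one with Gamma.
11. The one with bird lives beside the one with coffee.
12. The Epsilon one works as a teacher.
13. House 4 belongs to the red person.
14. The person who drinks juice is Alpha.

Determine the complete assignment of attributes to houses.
Solution:

House | Team | Pet | Drink | Color | Profession
-----------------------------------------------
  1   | Beta | bird | milk | white | artist
  2   | Gamma | fish | coffee | green | engineer
  3   | Alpha | dog | juice | blue | lawyer
  4   | Delta | cat | water | red | doctor
  5   | Epsilon | horse | tea | yellow | teacher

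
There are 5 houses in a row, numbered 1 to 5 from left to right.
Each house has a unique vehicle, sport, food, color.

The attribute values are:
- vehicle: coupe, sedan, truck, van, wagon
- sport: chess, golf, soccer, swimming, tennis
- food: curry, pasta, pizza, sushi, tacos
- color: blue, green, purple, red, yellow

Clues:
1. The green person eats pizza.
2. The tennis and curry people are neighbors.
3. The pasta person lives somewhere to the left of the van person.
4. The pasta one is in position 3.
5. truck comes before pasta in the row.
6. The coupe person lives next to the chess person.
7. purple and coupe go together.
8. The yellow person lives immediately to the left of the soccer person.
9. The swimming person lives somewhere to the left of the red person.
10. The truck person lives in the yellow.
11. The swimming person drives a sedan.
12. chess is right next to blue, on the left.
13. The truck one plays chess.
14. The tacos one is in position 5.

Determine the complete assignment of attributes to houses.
Solution:

House | Vehicle | Sport | Food | Color
--------------------------------------
  1   | coupe | tennis | sushi | purple
  2   | truck | chess | curry | yellow
  3   | wagon | soccer | pasta | blue
  4   | sedan | swimming | pizza | green
  5   | van | golf | tacos | red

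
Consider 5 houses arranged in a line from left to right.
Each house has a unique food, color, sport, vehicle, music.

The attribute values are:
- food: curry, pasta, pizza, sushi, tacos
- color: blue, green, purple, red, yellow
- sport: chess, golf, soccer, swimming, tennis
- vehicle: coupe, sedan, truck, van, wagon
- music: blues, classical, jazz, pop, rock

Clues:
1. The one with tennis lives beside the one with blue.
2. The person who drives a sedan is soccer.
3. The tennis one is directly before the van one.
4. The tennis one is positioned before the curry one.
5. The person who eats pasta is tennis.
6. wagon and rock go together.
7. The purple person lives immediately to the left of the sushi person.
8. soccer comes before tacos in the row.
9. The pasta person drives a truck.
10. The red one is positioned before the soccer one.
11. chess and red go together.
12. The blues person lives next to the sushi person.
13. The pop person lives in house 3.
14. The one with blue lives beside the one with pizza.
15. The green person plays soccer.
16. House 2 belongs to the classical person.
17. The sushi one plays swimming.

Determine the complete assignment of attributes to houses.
Solution:

House | Food | Color | Sport | Vehicle | Music
----------------------------------------------
  1   | pasta | purple | tennis | truck | blues
  2   | sushi | blue | swimming | van | classical
  3   | pizza | red | chess | coupe | pop
  4   | curry | green | soccer | sedan | jazz
  5   | tacos | yellow | golf | wagon | rock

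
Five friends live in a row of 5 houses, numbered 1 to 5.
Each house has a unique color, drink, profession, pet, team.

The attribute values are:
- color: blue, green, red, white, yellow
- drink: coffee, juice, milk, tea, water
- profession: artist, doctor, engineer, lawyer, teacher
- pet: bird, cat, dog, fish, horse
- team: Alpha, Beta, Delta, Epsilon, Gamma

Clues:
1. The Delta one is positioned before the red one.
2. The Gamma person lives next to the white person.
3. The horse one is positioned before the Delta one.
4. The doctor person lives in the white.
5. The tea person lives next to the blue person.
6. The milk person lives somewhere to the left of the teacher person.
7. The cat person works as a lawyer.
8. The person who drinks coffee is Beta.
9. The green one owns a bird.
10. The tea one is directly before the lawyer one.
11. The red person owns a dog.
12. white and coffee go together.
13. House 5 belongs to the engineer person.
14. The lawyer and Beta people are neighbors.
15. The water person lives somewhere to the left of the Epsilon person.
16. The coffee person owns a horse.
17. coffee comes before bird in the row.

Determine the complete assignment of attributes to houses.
Solution:

House | Color | Drink | Profession | Pet | Team
-----------------------------------------------
  1   | yellow | tea | artist | fish | Alpha
  2   | blue | milk | lawyer | cat | Gamma
  3   | white | coffee | doctor | horse | Beta
  4   | green | water | teacher | bird | Delta
  5   | red | juice | engineer | dog | Epsilon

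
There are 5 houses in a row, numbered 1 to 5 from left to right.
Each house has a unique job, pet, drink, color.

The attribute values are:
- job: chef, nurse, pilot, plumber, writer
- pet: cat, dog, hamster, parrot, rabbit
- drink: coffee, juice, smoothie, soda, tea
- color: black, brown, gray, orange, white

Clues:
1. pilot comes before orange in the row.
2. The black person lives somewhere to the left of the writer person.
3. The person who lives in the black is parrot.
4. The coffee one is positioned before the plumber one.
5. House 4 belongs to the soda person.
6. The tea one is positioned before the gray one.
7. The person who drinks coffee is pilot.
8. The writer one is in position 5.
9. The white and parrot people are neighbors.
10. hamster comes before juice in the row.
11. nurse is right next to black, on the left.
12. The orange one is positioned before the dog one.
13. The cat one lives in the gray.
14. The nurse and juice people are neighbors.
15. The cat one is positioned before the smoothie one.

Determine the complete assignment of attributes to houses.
Solution:

House | Job | Pet | Drink | Color
---------------------------------
  1   | nurse | hamster | tea | white
  2   | chef | parrot | juice | black
  3   | pilot | cat | coffee | gray
  4   | plumber | rabbit | soda | orange
  5   | writer | dog | smoothie | brown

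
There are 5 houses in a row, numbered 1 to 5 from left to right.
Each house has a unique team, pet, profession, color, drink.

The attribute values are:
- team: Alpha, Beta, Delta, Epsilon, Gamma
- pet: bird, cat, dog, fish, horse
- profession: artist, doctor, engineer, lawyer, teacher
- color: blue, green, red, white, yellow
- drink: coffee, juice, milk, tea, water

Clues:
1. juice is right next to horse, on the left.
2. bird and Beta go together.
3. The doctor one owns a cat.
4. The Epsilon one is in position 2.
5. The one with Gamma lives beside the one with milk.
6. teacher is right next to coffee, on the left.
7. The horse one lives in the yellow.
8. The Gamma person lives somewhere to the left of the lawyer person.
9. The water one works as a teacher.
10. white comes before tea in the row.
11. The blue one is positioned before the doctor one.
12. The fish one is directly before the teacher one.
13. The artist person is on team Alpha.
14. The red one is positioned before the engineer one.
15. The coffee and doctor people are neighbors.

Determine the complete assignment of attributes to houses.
Solution:

House | Team | Pet | Profession | Color | Drink
-----------------------------------------------
  1   | Alpha | fish | artist | red | juice
  2   | Epsilon | horse | teacher | yellow | water
  3   | Gamma | dog | engineer | blue | coffee
  4   | Delta | cat | doctor | white | milk
  5   | Beta | bird | lawyer | green | tea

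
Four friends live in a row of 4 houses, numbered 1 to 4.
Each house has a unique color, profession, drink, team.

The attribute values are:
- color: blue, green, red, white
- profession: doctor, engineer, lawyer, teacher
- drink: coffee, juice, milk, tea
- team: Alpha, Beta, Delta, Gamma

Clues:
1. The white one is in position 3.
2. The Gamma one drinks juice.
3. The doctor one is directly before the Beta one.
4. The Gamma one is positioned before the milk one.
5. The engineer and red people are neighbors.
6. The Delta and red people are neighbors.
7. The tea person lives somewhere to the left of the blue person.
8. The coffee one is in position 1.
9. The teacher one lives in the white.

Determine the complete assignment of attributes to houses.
Solution:

House | Color | Profession | Drink | Team
-----------------------------------------
  1   | green | engineer | coffee | Delta
  2   | red | doctor | juice | Gamma
  3   | white | teacher | tea | Beta
  4   | blue | lawyer | milk | Alpha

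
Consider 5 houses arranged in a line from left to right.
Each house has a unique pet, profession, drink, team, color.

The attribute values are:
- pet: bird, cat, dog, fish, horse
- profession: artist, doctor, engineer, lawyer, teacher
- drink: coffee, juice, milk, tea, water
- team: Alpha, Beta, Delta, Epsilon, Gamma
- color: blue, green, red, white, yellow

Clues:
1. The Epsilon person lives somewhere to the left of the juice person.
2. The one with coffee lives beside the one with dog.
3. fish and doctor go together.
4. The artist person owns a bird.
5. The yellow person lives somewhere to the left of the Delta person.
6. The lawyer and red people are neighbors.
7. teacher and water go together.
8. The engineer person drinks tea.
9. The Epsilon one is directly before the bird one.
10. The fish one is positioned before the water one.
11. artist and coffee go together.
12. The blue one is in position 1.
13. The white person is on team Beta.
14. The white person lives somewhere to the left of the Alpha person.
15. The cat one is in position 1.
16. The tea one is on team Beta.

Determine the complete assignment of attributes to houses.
Solution:

House | Pet | Profession | Drink | Team | Color
-----------------------------------------------
  1   | cat | lawyer | milk | Epsilon | blue
  2   | bird | artist | coffee | Gamma | red
  3   | dog | engineer | tea | Beta | white
  4   | fish | doctor | juice | Alpha | yellow
  5   | horse | teacher | water | Delta | green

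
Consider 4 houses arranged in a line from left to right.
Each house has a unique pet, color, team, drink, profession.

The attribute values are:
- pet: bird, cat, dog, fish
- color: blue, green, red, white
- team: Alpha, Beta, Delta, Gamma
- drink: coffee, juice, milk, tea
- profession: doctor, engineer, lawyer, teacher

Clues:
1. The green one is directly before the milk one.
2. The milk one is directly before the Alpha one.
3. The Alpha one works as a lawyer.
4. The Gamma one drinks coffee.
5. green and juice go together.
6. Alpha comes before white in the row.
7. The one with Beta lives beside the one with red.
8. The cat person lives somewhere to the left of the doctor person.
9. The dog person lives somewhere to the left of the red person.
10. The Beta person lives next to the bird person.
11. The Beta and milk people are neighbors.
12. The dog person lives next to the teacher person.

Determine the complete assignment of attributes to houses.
Solution:

House | Pet | Color | Team | Drink | Profession
-----------------------------------------------
  1   | dog | green | Beta | juice | engineer
  2   | bird | red | Delta | milk | teacher
  3   | cat | blue | Alpha | tea | lawyer
  4   | fish | white | Gamma | coffee | doctor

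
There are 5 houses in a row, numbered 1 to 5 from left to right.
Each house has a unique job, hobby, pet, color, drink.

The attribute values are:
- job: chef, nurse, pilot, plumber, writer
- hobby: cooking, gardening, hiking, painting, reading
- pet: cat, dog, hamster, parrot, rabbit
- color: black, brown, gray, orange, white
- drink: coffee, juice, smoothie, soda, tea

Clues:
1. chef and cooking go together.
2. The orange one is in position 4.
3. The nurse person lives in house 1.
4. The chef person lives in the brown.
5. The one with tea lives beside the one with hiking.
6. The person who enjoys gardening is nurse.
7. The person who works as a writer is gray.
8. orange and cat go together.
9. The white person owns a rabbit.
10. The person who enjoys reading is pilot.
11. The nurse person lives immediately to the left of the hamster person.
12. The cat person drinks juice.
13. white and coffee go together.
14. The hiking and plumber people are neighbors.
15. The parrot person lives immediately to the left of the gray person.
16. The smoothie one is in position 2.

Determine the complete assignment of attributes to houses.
Solution:

House | Job | Hobby | Pet | Color | Drink
-----------------------------------------
  1   | nurse | gardening | parrot | black | tea
  2   | writer | hiking | hamster | gray | smoothie
  3   | plumber | painting | rabbit | white | coffee
  4   | pilot | reading | cat | orange | juice
  5   | chef | cooking | dog | brown | soda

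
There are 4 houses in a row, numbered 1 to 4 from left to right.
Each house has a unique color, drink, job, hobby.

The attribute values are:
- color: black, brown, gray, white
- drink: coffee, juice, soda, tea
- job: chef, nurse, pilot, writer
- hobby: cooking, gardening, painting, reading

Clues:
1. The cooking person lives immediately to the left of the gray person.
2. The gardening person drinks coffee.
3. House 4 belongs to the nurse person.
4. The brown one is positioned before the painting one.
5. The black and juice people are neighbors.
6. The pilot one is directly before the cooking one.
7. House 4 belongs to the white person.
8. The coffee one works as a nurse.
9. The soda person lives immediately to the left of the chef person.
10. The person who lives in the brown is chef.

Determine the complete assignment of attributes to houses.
Solution:

House | Color | Drink | Job | Hobby
-----------------------------------
  1   | black | soda | pilot | reading
  2   | brown | juice | chef | cooking
  3   | gray | tea | writer | painting
  4   | white | coffee | nurse | gardening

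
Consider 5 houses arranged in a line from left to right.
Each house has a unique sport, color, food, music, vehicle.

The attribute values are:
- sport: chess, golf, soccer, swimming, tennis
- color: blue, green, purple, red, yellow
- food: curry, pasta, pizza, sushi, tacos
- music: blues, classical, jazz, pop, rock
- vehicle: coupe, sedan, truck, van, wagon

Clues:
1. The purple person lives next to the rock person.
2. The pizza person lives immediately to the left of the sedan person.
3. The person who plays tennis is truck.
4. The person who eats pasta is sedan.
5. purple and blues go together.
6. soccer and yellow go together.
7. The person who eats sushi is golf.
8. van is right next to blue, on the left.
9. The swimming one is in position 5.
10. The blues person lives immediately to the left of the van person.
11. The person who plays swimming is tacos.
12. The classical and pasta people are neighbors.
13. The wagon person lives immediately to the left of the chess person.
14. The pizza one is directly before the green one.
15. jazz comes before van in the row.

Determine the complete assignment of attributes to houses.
Solution:

House | Sport | Color | Food | Music | Vehicle
----------------------------------------------
  1   | soccer | yellow | pizza | classical | wagon
  2   | chess | green | pasta | jazz | sedan
  3   | tennis | purple | curry | blues | truck
  4   | golf | red | sushi | rock | van
  5   | swimming | blue | tacos | pop | coupe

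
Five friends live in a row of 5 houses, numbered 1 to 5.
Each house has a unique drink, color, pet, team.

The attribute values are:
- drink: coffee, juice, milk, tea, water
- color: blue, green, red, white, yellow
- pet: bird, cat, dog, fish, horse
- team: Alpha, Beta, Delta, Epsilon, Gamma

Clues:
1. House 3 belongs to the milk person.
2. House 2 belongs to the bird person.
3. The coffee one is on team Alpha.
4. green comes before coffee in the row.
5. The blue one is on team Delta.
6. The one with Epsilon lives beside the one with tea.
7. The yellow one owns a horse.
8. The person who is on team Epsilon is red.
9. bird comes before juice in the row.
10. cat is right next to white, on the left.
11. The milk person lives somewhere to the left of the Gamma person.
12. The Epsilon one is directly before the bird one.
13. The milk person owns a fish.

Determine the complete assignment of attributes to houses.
Solution:

House | Drink | Color | Pet | Team
----------------------------------
  1   | water | red | cat | Epsilon
  2   | tea | white | bird | Beta
  3   | milk | blue | fish | Delta
  4   | juice | green | dog | Gamma
  5   | coffee | yellow | horse | Alpha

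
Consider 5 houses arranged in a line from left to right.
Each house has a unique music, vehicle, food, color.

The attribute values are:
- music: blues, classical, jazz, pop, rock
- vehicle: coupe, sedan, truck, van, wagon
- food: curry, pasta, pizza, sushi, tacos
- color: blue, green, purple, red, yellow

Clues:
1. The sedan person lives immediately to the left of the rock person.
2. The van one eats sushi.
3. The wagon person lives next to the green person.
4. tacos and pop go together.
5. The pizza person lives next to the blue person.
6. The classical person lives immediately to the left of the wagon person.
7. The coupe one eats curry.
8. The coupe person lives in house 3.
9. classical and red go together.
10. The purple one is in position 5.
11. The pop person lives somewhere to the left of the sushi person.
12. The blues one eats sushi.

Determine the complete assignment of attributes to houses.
Solution:

House | Music | Vehicle | Food | Color
--------------------------------------
  1   | classical | sedan | pizza | red
  2   | rock | wagon | pasta | blue
  3   | jazz | coupe | curry | green
  4   | pop | truck | tacos | yellow
  5   | blues | van | sushi | purple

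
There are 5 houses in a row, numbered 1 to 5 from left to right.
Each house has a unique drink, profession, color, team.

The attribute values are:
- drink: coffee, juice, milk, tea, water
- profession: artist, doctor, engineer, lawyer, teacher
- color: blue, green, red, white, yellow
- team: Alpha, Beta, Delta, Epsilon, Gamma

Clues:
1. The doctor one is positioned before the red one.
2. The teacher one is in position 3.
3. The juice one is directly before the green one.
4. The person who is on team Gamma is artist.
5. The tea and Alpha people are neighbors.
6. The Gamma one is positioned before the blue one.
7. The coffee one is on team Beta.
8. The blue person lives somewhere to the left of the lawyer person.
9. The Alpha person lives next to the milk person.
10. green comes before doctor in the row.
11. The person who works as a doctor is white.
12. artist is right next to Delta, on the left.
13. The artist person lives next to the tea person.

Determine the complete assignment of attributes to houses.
Solution:

House | Drink | Profession | Color | Team
-----------------------------------------
  1   | juice | artist | yellow | Gamma
  2   | tea | engineer | green | Delta
  3   | water | teacher | blue | Alpha
  4   | milk | doctor | white | Epsilon
  5   | coffee | lawyer | red | Beta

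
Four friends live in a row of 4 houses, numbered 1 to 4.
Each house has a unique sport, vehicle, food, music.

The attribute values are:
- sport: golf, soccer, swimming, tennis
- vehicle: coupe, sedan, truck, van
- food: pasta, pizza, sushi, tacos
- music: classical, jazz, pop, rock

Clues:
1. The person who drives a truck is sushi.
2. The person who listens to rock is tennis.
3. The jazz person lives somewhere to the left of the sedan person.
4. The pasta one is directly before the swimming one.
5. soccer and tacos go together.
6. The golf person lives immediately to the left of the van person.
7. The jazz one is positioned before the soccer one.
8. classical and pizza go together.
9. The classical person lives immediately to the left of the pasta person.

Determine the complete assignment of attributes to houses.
Solution:

House | Sport | Vehicle | Food | Music
--------------------------------------
  1   | golf | coupe | pizza | classical
  2   | tennis | van | pasta | rock
  3   | swimming | truck | sushi | jazz
  4   | soccer | sedan | tacos | pop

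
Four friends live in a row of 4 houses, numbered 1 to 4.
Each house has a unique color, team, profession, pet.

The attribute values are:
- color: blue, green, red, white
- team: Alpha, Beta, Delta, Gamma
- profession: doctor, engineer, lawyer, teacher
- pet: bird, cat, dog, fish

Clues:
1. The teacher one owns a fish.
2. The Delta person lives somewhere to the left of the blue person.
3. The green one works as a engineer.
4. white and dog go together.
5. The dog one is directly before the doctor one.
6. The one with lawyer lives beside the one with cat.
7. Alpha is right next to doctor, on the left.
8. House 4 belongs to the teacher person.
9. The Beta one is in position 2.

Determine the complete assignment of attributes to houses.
Solution:

House | Color | Team | Profession | Pet
---------------------------------------
  1   | white | Alpha | lawyer | dog
  2   | red | Beta | doctor | cat
  3   | green | Delta | engineer | bird
  4   | blue | Gamma | teacher | fish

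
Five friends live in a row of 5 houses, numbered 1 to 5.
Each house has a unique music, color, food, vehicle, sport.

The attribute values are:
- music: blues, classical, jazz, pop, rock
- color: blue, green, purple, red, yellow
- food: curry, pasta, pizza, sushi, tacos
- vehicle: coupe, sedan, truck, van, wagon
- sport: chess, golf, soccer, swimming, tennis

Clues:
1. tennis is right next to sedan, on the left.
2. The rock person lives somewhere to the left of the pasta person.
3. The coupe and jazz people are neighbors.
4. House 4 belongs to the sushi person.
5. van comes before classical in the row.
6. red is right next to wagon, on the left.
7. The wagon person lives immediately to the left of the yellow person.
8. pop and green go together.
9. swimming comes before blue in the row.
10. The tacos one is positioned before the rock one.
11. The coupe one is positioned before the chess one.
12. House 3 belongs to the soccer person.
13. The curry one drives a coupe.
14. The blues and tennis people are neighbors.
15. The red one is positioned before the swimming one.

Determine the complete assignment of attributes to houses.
Solution:

House | Music | Color | Food | Vehicle | Sport
----------------------------------------------
  1   | blues | red | curry | coupe | golf
  2   | jazz | purple | tacos | wagon | tennis
  3   | rock | yellow | pizza | sedan | soccer
  4   | pop | green | sushi | van | swimming
  5   | classical | blue | pasta | truck | chess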